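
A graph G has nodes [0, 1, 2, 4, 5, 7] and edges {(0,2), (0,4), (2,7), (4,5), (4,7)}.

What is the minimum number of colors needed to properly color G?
χ(G) = 2

Clique number ω(G) = 2 (lower bound: χ ≥ ω).
The graph is bipartite (no odd cycle), so 2 colors suffice: χ(G) = 2.
A valid 2-coloring: color 1: [1, 2, 4]; color 2: [0, 5, 7].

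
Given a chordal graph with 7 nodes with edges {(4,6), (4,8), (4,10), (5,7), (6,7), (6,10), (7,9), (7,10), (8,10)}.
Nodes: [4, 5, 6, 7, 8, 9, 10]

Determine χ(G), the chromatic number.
χ(G) = 3

Clique number ω(G) = 3 (lower bound: χ ≥ ω).
The clique on [4, 8, 10] has size 3, forcing χ ≥ 3, and the coloring below uses 3 colors, so χ(G) = 3.
A valid 3-coloring: color 1: [5, 9, 10]; color 2: [4, 7]; color 3: [6, 8].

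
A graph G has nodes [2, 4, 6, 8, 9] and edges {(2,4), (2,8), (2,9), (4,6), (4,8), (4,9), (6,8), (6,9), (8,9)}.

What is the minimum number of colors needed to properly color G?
χ(G) = 4

Clique number ω(G) = 4 (lower bound: χ ≥ ω).
The clique on [2, 4, 8, 9] has size 4, forcing χ ≥ 4, and the coloring below uses 4 colors, so χ(G) = 4.
A valid 4-coloring: color 1: [9]; color 2: [8]; color 3: [4]; color 4: [2, 6].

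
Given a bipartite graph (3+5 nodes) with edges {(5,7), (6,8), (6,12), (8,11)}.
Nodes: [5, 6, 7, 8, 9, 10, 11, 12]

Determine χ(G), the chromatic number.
χ(G) = 2

Clique number ω(G) = 2 (lower bound: χ ≥ ω).
The graph is bipartite (no odd cycle), so 2 colors suffice: χ(G) = 2.
A valid 2-coloring: color 1: [5, 6, 9, 10, 11]; color 2: [7, 8, 12].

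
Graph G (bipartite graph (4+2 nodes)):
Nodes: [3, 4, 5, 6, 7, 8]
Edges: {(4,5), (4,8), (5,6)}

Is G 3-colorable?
A valid 3-coloring: color 1: [3, 4, 6, 7]; color 2: [5, 8].
(χ(G) = 2 ≤ 3.)

Yes, G is 3-colorable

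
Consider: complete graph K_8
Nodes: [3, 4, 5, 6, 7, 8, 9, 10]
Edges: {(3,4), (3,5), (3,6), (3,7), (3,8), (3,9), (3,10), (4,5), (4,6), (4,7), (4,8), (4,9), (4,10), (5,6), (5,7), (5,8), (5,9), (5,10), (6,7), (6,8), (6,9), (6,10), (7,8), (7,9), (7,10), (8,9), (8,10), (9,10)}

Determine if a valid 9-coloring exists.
A valid 9-coloring: color 1: [3]; color 2: [9]; color 3: [5]; color 4: [8]; color 5: [10]; color 6: [7]; color 7: [6]; color 8: [4].
(χ(G) = 8 ≤ 9.)

Yes, G is 9-colorable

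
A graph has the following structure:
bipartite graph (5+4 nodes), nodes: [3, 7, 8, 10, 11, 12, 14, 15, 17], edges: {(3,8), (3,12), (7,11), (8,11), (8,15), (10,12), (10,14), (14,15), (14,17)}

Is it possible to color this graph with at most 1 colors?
No, G is not 1-colorable

Edge (7,11) forces its endpoints to differ, so 1 color is not enough.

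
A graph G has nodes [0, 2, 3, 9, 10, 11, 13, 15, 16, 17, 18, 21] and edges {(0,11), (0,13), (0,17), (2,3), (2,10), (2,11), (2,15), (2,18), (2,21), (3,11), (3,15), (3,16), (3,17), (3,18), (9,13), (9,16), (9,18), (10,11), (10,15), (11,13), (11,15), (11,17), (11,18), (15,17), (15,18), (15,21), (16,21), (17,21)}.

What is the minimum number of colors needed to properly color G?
χ(G) = 5

Clique number ω(G) = 5 (lower bound: χ ≥ ω).
The clique on [2, 3, 11, 15, 18] has size 5, forcing χ ≥ 5, and the coloring below uses 5 colors, so χ(G) = 5.
A valid 5-coloring: color 1: [9, 11, 21]; color 2: [0, 15, 16]; color 3: [2, 13, 17]; color 4: [3, 10]; color 5: [18].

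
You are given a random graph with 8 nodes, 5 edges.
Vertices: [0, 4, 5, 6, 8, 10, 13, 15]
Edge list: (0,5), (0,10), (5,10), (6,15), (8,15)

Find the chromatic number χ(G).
χ(G) = 3

Clique number ω(G) = 3 (lower bound: χ ≥ ω).
The clique on [0, 5, 10] has size 3, forcing χ ≥ 3, and the coloring below uses 3 colors, so χ(G) = 3.
A valid 3-coloring: color 1: [4, 5, 13, 15]; color 2: [6, 8, 10]; color 3: [0].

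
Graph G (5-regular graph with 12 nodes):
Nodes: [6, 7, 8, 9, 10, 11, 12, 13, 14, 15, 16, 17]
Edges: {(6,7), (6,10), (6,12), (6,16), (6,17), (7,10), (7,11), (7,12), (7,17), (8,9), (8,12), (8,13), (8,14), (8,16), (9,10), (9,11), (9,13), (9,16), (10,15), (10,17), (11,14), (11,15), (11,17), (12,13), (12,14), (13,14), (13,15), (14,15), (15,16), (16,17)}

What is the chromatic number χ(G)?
Clique number ω(G) = 4 (lower bound: χ ≥ ω).
The clique on [6, 7, 10, 17] has size 4, forcing χ ≥ 4, and the coloring below uses 4 colors, so χ(G) = 4.
A valid 4-coloring: color 1: [7, 14, 16]; color 2: [9, 12, 15, 17]; color 3: [6, 11, 13]; color 4: [8, 10].

χ(G) = 4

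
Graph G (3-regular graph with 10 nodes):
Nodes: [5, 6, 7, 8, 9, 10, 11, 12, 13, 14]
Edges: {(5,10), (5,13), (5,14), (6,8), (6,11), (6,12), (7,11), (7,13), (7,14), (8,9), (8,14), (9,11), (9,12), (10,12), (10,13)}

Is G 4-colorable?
A valid 4-coloring: color 1: [6, 9, 10, 14]; color 2: [5, 7, 8, 12]; color 3: [11, 13].
(χ(G) = 3 ≤ 4.)

Yes, G is 4-colorable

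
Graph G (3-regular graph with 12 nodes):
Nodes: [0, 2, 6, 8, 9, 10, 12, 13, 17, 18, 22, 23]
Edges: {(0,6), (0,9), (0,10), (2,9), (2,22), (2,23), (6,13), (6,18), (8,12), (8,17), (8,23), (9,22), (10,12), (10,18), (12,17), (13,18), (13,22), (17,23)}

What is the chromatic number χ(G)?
χ(G) = 3

Clique number ω(G) = 3 (lower bound: χ ≥ ω).
The clique on [2, 9, 22] has size 3, forcing χ ≥ 3, and the coloring below uses 3 colors, so χ(G) = 3.
A valid 3-coloring: color 1: [6, 12, 22, 23]; color 2: [0, 2, 17, 18]; color 3: [8, 9, 10, 13].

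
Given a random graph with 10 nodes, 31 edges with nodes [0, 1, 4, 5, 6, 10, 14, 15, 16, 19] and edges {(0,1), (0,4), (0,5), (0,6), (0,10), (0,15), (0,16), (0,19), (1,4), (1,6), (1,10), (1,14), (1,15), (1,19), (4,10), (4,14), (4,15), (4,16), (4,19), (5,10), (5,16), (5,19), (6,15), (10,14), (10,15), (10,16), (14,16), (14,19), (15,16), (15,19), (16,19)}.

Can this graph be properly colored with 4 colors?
No, G is not 4-colorable

The clique on vertices [0, 4, 10, 15, 16] has size 5 > 4, so it alone needs 5 colors.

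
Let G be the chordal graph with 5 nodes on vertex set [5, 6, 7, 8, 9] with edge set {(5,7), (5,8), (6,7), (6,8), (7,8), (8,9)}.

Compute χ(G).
χ(G) = 3

Clique number ω(G) = 3 (lower bound: χ ≥ ω).
The clique on [5, 7, 8] has size 3, forcing χ ≥ 3, and the coloring below uses 3 colors, so χ(G) = 3.
A valid 3-coloring: color 1: [8]; color 2: [7, 9]; color 3: [5, 6].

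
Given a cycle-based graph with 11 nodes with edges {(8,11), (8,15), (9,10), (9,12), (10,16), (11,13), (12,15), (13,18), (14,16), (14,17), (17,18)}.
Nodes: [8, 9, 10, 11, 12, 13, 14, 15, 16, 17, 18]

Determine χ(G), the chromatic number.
χ(G) = 3

Clique number ω(G) = 2 (lower bound: χ ≥ ω).
Odd cycle [9, 10, 16, 14, 17, 18, 13, 11, 8, 15, 12] needs 3 colors (χ ≥ 3).
The coloring below uses 3 colors, so χ(G) = 3.
A valid 3-coloring: color 1: [9, 13, 15, 16, 17]; color 2: [10, 11, 12, 14, 18]; color 3: [8].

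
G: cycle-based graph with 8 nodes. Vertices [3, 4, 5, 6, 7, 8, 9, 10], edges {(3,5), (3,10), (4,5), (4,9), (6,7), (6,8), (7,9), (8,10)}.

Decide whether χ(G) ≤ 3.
Yes, G is 3-colorable

A valid 3-coloring: color 1: [5, 6, 9, 10]; color 2: [3, 4, 7, 8].
(χ(G) = 2 ≤ 3.)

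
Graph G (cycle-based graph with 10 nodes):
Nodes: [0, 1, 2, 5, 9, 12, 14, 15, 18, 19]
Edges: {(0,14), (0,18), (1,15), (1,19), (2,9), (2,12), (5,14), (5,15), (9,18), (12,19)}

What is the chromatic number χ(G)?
χ(G) = 2

Clique number ω(G) = 2 (lower bound: χ ≥ ω).
The graph is bipartite (no odd cycle), so 2 colors suffice: χ(G) = 2.
A valid 2-coloring: color 1: [0, 1, 5, 9, 12]; color 2: [2, 14, 15, 18, 19].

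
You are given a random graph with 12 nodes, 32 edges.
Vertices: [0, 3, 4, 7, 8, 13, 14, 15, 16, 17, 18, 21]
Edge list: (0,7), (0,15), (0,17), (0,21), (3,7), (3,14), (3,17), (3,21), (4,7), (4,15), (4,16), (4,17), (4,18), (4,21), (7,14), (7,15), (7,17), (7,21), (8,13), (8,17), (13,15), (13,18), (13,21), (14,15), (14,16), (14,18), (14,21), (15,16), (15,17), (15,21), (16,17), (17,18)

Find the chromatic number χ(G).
Clique number ω(G) = 4 (lower bound: χ ≥ ω).
The clique on [3, 7, 14, 21] has size 4, forcing χ ≥ 4, and the coloring below uses 4 colors, so χ(G) = 4.
A valid 4-coloring: color 1: [3, 8, 15, 18]; color 2: [17, 21]; color 3: [7, 13, 16]; color 4: [0, 4, 14].

χ(G) = 4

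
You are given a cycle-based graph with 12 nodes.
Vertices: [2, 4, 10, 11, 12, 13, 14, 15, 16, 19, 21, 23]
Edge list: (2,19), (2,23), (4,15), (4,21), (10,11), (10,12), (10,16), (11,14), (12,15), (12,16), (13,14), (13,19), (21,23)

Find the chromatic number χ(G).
Clique number ω(G) = 3 (lower bound: χ ≥ ω).
The clique on [10, 12, 16] has size 3, forcing χ ≥ 3, and the coloring below uses 3 colors, so χ(G) = 3.
A valid 3-coloring: color 1: [2, 11, 12, 13, 21]; color 2: [4, 10, 14, 19, 23]; color 3: [15, 16].

χ(G) = 3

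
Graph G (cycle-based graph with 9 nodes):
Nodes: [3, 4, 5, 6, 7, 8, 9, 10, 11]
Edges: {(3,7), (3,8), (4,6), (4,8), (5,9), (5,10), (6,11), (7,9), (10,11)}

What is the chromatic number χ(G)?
Clique number ω(G) = 2 (lower bound: χ ≥ ω).
Odd cycle [3, 7, 9, 5, 10, 11, 6, 4, 8] needs 3 colors (χ ≥ 3).
The coloring below uses 3 colors, so χ(G) = 3.
A valid 3-coloring: color 1: [3, 4, 9, 10]; color 2: [5, 7, 8, 11]; color 3: [6].

χ(G) = 3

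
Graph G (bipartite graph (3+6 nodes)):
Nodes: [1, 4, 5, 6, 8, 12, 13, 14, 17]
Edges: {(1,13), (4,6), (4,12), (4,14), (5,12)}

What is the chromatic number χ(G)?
Clique number ω(G) = 2 (lower bound: χ ≥ ω).
The graph is bipartite (no odd cycle), so 2 colors suffice: χ(G) = 2.
A valid 2-coloring: color 1: [4, 5, 8, 13, 17]; color 2: [1, 6, 12, 14].

χ(G) = 2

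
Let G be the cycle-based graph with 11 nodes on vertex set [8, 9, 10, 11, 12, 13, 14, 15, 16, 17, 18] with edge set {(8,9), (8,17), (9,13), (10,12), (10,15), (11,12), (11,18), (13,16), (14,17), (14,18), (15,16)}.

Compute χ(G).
Clique number ω(G) = 2 (lower bound: χ ≥ ω).
Odd cycle [10, 12, 11, 18, 14, 17, 8, 9, 13, 16, 15] needs 3 colors (χ ≥ 3).
The coloring below uses 3 colors, so χ(G) = 3.
A valid 3-coloring: color 1: [8, 10, 11, 14, 16]; color 2: [9, 12, 15, 17, 18]; color 3: [13].

χ(G) = 3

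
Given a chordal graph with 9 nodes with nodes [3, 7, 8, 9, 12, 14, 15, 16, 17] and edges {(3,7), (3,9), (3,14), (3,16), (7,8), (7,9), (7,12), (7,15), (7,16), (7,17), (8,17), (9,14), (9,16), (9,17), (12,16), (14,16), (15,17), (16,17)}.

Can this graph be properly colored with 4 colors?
Yes, G is 4-colorable

A valid 4-coloring: color 1: [7, 14]; color 2: [8, 15, 16]; color 3: [3, 12, 17]; color 4: [9].
(χ(G) = 4 ≤ 4.)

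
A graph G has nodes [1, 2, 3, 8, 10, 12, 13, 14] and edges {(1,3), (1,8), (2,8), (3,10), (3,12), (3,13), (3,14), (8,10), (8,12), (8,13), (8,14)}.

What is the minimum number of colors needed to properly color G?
Clique number ω(G) = 2 (lower bound: χ ≥ ω).
The graph is bipartite (no odd cycle), so 2 colors suffice: χ(G) = 2.
A valid 2-coloring: color 1: [3, 8]; color 2: [1, 2, 10, 12, 13, 14].

χ(G) = 2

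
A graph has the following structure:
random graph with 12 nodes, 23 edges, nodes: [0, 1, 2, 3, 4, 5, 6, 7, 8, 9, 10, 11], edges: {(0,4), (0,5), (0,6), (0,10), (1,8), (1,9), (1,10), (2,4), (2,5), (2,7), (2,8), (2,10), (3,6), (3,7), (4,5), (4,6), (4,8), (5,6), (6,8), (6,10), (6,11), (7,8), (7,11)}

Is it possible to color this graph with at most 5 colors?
A valid 5-coloring: color 1: [1, 2, 6]; color 2: [0, 3, 8, 9, 11]; color 3: [4, 7, 10]; color 4: [5].
(χ(G) = 4 ≤ 5.)

Yes, G is 5-colorable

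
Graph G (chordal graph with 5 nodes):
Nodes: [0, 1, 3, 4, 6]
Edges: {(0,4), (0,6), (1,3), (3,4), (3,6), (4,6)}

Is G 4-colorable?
A valid 4-coloring: color 1: [1, 6]; color 2: [0, 3]; color 3: [4].
(χ(G) = 3 ≤ 4.)

Yes, G is 4-colorable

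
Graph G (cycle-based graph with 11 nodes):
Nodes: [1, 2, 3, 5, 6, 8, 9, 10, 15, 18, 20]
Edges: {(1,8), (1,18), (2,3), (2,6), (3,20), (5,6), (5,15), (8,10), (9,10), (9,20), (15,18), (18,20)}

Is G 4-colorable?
Yes, G is 4-colorable

A valid 4-coloring: color 1: [1, 2, 5, 10, 20]; color 2: [3, 6, 8, 9, 18]; color 3: [15].
(χ(G) = 3 ≤ 4.)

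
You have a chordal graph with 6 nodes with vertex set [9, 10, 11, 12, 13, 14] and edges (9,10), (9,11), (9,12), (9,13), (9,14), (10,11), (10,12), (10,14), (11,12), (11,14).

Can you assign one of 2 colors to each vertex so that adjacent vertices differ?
No, G is not 2-colorable

The clique on vertices [9, 10, 11, 12] has size 4 > 2, so it alone needs 4 colors.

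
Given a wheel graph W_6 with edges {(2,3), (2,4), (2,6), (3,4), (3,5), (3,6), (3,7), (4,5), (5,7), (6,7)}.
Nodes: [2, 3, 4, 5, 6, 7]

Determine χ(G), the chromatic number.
Clique number ω(G) = 3 (lower bound: χ ≥ ω).
Odd cycle [2, 4, 5, 7, 6] needs 3 colors (χ ≥ 3).
Vertex 3 is adjacent to every vertex of [2, 4, 5, 6, 7], which already need 3 colors among themselves, so 3 needs a new color (χ ≥ 4).
The coloring below uses 4 colors, so χ(G) = 4.
A valid 4-coloring: color 1: [3]; color 2: [2, 7]; color 3: [4, 6]; color 4: [5].

χ(G) = 4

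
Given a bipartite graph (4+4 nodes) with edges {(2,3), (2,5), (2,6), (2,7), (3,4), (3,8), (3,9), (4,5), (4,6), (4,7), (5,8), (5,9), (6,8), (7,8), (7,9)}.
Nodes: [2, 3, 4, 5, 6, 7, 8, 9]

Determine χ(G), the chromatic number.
Clique number ω(G) = 2 (lower bound: χ ≥ ω).
The graph is bipartite (no odd cycle), so 2 colors suffice: χ(G) = 2.
A valid 2-coloring: color 1: [2, 4, 8, 9]; color 2: [3, 5, 6, 7].

χ(G) = 2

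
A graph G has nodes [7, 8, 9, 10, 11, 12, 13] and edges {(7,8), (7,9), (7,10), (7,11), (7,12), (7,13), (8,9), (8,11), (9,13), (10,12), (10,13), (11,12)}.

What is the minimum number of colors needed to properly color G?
Clique number ω(G) = 3 (lower bound: χ ≥ ω).
The clique on [7, 8, 9] has size 3, forcing χ ≥ 3, and the coloring below uses 3 colors, so χ(G) = 3.
A valid 3-coloring: color 1: [7]; color 2: [9, 10, 11]; color 3: [8, 12, 13].

χ(G) = 3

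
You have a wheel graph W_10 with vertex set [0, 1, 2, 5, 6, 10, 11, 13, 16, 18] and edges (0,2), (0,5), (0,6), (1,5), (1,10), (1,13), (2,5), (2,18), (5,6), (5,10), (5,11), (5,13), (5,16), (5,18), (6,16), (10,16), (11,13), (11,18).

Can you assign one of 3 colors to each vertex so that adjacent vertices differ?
Odd cycle [10, 1, 13, 11, 18, 2, 0, 6, 16] needs 3 colors (χ ≥ 3).
Vertex 5 is adjacent to every vertex of [0, 1, 2, 6, 10, 11, 13, 16, 18], which already need 3 colors among themselves, so 5 needs a new color (χ ≥ 4).
Hence χ(G) ≥ 4 > 3, so no proper 3-coloring exists.

No, G is not 3-colorable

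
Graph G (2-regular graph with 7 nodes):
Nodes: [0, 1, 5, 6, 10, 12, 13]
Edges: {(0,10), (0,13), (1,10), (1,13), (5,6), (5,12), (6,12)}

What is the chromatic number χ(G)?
Clique number ω(G) = 3 (lower bound: χ ≥ ω).
The clique on [5, 6, 12] has size 3, forcing χ ≥ 3, and the coloring below uses 3 colors, so χ(G) = 3.
A valid 3-coloring: color 1: [6, 10, 13]; color 2: [0, 1, 12]; color 3: [5].

χ(G) = 3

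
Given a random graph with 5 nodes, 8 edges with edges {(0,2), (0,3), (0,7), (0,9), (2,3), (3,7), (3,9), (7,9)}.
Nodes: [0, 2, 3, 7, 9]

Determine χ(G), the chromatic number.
χ(G) = 4

Clique number ω(G) = 4 (lower bound: χ ≥ ω).
The clique on [0, 3, 7, 9] has size 4, forcing χ ≥ 4, and the coloring below uses 4 colors, so χ(G) = 4.
A valid 4-coloring: color 1: [3]; color 2: [0]; color 3: [2, 7]; color 4: [9].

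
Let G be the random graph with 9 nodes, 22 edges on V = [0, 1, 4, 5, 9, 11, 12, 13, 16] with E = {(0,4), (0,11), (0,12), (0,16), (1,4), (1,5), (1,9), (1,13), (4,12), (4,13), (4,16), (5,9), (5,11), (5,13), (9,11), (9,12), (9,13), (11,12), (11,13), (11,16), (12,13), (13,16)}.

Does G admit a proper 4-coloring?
Yes, G is 4-colorable

A valid 4-coloring: color 1: [0, 13]; color 2: [1, 11]; color 3: [5, 12, 16]; color 4: [4, 9].
(χ(G) = 4 ≤ 4.)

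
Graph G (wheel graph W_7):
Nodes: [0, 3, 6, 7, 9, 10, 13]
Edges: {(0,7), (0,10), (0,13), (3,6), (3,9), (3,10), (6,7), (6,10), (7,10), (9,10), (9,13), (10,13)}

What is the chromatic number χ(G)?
Clique number ω(G) = 3 (lower bound: χ ≥ ω).
The clique on [0, 10, 13] has size 3, forcing χ ≥ 3, and the coloring below uses 3 colors, so χ(G) = 3.
A valid 3-coloring: color 1: [10]; color 2: [0, 6, 9]; color 3: [3, 7, 13].

χ(G) = 3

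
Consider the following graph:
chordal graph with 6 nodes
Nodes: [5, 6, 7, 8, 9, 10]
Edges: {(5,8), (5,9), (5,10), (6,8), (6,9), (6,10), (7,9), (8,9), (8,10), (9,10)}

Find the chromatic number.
χ(G) = 4

Clique number ω(G) = 4 (lower bound: χ ≥ ω).
The clique on [5, 8, 9, 10] has size 4, forcing χ ≥ 4, and the coloring below uses 4 colors, so χ(G) = 4.
A valid 4-coloring: color 1: [9]; color 2: [7, 10]; color 3: [8]; color 4: [5, 6].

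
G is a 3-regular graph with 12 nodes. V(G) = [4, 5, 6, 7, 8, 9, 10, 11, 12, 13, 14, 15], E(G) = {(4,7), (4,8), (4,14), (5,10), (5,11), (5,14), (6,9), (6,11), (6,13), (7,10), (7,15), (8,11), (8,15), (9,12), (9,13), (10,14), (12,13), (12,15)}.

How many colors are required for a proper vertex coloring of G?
Clique number ω(G) = 3 (lower bound: χ ≥ ω).
The clique on [5, 10, 14] has size 3, forcing χ ≥ 3, and the coloring below uses 3 colors, so χ(G) = 3.
A valid 3-coloring: color 1: [4, 10, 11, 13, 15]; color 2: [6, 7, 8, 12, 14]; color 3: [5, 9].

χ(G) = 3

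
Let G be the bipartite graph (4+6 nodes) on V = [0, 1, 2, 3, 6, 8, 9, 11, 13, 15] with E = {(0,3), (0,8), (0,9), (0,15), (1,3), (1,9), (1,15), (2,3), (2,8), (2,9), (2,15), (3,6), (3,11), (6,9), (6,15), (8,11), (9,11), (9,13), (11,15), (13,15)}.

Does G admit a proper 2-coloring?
Yes, G is 2-colorable

A valid 2-coloring: color 1: [3, 8, 9, 15]; color 2: [0, 1, 2, 6, 11, 13].
(χ(G) = 2 ≤ 2.)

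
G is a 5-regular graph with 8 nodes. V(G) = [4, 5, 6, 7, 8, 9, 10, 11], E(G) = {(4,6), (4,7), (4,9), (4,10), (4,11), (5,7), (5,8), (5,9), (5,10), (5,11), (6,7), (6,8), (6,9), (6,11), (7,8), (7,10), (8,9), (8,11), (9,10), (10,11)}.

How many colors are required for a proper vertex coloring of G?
Clique number ω(G) = 3 (lower bound: χ ≥ ω).
Odd cycle [8, 6, 4, 10, 5] needs 3 colors (χ ≥ 3).
Vertex 7 is adjacent to every vertex of [4, 5, 6, 8, 10], which already need 3 colors among themselves, so 7 needs a new color (χ ≥ 4).
The coloring below uses 4 colors, so χ(G) = 4.
A valid 4-coloring: color 1: [7, 9, 11]; color 2: [8, 10]; color 3: [4, 5]; color 4: [6].

χ(G) = 4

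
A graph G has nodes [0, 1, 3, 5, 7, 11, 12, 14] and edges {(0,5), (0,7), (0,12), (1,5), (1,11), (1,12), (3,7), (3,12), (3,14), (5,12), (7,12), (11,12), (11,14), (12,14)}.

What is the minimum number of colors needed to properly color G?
Clique number ω(G) = 3 (lower bound: χ ≥ ω).
Odd cycle [7, 3, 14, 11, 1, 5, 0] needs 3 colors (χ ≥ 3).
Vertex 12 is adjacent to every vertex of [0, 1, 3, 5, 7, 11, 14], which already need 3 colors among themselves, so 12 needs a new color (χ ≥ 4).
The coloring below uses 4 colors, so χ(G) = 4.
A valid 4-coloring: color 1: [12]; color 2: [5, 7, 14]; color 3: [0, 3, 11]; color 4: [1].

χ(G) = 4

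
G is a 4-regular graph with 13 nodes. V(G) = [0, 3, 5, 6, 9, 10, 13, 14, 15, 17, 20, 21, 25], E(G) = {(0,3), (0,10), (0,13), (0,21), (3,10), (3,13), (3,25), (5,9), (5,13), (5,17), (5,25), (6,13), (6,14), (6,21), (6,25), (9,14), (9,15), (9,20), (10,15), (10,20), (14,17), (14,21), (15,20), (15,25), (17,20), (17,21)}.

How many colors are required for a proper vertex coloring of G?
χ(G) = 3

Clique number ω(G) = 3 (lower bound: χ ≥ ω).
The clique on [0, 3, 10] has size 3, forcing χ ≥ 3, and the coloring below uses 3 colors, so χ(G) = 3.
A valid 3-coloring: color 1: [3, 5, 14, 20]; color 2: [0, 6, 15, 17]; color 3: [9, 10, 13, 21, 25].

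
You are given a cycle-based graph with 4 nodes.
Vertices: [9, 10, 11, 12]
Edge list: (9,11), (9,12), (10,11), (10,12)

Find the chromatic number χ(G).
χ(G) = 2

Clique number ω(G) = 2 (lower bound: χ ≥ ω).
The graph is bipartite (no odd cycle), so 2 colors suffice: χ(G) = 2.
A valid 2-coloring: color 1: [11, 12]; color 2: [9, 10].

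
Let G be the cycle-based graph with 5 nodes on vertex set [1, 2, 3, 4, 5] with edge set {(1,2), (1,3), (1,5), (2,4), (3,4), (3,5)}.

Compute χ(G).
Clique number ω(G) = 3 (lower bound: χ ≥ ω).
The clique on [1, 3, 5] has size 3, forcing χ ≥ 3, and the coloring below uses 3 colors, so χ(G) = 3.
A valid 3-coloring: color 1: [2, 3]; color 2: [1, 4]; color 3: [5].

χ(G) = 3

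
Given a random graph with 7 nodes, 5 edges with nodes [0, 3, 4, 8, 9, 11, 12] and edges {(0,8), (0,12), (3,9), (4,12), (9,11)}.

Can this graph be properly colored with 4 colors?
A valid 4-coloring: color 1: [8, 9, 12]; color 2: [0, 3, 4, 11].
(χ(G) = 2 ≤ 4.)

Yes, G is 4-colorable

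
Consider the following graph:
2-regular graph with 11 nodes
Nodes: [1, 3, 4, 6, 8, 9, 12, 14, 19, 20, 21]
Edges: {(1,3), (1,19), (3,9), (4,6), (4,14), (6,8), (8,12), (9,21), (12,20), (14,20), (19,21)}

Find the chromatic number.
χ(G) = 3

Clique number ω(G) = 2 (lower bound: χ ≥ ω).
Odd cycle [19, 21, 9, 3, 1] needs 3 colors (χ ≥ 3).
The coloring below uses 3 colors, so χ(G) = 3.
A valid 3-coloring: color 1: [3, 4, 8, 19, 20]; color 2: [1, 6, 12, 14, 21]; color 3: [9].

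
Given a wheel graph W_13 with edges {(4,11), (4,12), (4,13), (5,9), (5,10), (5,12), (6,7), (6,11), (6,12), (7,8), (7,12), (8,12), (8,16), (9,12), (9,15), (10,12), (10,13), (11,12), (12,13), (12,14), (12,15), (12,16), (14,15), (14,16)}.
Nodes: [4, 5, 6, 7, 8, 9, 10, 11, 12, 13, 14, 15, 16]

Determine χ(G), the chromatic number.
χ(G) = 3

Clique number ω(G) = 3 (lower bound: χ ≥ ω).
The clique on [4, 11, 12] has size 3, forcing χ ≥ 3, and the coloring below uses 3 colors, so χ(G) = 3.
A valid 3-coloring: color 1: [12]; color 2: [4, 6, 8, 9, 10, 14]; color 3: [5, 7, 11, 13, 15, 16].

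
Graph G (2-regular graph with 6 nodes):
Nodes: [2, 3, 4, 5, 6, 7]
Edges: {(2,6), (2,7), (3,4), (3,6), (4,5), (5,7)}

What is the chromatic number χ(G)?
χ(G) = 2

Clique number ω(G) = 2 (lower bound: χ ≥ ω).
The graph is bipartite (no odd cycle), so 2 colors suffice: χ(G) = 2.
A valid 2-coloring: color 1: [4, 6, 7]; color 2: [2, 3, 5].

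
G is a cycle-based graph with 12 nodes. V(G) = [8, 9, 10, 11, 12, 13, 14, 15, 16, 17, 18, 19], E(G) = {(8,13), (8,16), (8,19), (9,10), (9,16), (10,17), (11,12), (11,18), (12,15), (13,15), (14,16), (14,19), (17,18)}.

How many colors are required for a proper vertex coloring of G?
χ(G) = 2

Clique number ω(G) = 2 (lower bound: χ ≥ ω).
The graph is bipartite (no odd cycle), so 2 colors suffice: χ(G) = 2.
A valid 2-coloring: color 1: [8, 9, 11, 14, 15, 17]; color 2: [10, 12, 13, 16, 18, 19].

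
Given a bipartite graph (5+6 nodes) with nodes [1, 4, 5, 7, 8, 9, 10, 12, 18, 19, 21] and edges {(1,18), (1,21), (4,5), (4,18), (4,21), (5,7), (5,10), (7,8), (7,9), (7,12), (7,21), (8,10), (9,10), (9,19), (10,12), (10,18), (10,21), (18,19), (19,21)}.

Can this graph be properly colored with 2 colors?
A valid 2-coloring: color 1: [1, 4, 7, 10, 19]; color 2: [5, 8, 9, 12, 18, 21].
(χ(G) = 2 ≤ 2.)

Yes, G is 2-colorable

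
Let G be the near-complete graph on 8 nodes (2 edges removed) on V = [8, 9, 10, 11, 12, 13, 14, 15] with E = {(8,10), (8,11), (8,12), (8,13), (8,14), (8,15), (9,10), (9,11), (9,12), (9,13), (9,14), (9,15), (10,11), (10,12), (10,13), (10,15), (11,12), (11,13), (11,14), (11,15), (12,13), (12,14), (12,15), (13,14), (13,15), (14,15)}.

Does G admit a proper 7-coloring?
A valid 7-coloring: color 1: [15]; color 2: [13]; color 3: [12]; color 4: [11]; color 5: [8, 9]; color 6: [10, 14].
(χ(G) = 6 ≤ 7.)

Yes, G is 7-colorable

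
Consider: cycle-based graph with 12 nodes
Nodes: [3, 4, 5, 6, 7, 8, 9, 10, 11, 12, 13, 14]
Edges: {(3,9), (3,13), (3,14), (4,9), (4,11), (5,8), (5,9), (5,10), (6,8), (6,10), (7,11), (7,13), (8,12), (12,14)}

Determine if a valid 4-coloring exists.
A valid 4-coloring: color 1: [8, 9, 10, 11, 13, 14]; color 2: [3, 4, 5, 6, 7, 12].
(χ(G) = 2 ≤ 4.)

Yes, G is 4-colorable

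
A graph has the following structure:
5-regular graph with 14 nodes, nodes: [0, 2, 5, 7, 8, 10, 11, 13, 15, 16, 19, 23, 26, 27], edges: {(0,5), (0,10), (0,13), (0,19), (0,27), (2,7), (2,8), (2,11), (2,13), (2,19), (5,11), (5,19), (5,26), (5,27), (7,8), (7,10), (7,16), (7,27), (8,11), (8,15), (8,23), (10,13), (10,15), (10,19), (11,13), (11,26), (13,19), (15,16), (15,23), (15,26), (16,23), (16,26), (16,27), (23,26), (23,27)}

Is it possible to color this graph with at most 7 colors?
A valid 7-coloring: color 1: [5, 8, 10, 16]; color 2: [0, 2, 26]; color 3: [11, 15, 19, 27]; color 4: [7, 13, 23].
(χ(G) = 4 ≤ 7.)

Yes, G is 7-colorable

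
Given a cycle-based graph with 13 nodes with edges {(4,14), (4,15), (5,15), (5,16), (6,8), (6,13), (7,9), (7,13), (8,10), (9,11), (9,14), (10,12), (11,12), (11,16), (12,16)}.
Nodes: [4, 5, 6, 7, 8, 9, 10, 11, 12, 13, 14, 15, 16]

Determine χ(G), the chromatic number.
χ(G) = 3

Clique number ω(G) = 3 (lower bound: χ ≥ ω).
The clique on [11, 12, 16] has size 3, forcing χ ≥ 3, and the coloring below uses 3 colors, so χ(G) = 3.
A valid 3-coloring: color 1: [4, 6, 9, 10, 16]; color 2: [5, 8, 11, 13, 14]; color 3: [7, 12, 15].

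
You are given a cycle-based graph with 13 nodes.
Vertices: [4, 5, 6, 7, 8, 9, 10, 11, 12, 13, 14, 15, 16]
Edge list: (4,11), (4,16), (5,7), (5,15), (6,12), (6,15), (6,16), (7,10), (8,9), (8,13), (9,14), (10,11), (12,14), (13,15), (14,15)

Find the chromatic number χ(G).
χ(G) = 3

Clique number ω(G) = 2 (lower bound: χ ≥ ω).
Odd cycle [8, 13, 15, 14, 9] needs 3 colors (χ ≥ 3).
The coloring below uses 3 colors, so χ(G) = 3.
A valid 3-coloring: color 1: [7, 8, 11, 12, 15, 16]; color 2: [4, 5, 6, 10, 13, 14]; color 3: [9].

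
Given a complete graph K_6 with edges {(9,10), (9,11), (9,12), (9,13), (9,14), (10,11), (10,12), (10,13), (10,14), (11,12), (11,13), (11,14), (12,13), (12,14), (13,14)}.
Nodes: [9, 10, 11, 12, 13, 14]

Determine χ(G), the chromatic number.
Clique number ω(G) = 6 (lower bound: χ ≥ ω).
The clique on [9, 10, 11, 12, 13, 14] has size 6, forcing χ ≥ 6, and the coloring below uses 6 colors, so χ(G) = 6.
A valid 6-coloring: color 1: [12]; color 2: [10]; color 3: [13]; color 4: [11]; color 5: [9]; color 6: [14].

χ(G) = 6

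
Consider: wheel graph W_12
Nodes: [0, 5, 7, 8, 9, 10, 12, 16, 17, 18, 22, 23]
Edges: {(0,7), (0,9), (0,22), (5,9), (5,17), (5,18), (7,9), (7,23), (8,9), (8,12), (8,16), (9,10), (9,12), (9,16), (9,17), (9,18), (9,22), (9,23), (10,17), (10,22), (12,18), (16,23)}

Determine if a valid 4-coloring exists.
A valid 4-coloring: color 1: [9]; color 2: [5, 7, 10, 12, 16]; color 3: [8, 17, 18, 22, 23]; color 4: [0].
(χ(G) = 4 ≤ 4.)

Yes, G is 4-colorable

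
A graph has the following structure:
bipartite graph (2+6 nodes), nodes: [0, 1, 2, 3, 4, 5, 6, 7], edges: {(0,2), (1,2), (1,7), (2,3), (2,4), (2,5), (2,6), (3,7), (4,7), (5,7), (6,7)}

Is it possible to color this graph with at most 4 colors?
A valid 4-coloring: color 1: [2, 7]; color 2: [0, 1, 3, 4, 5, 6].
(χ(G) = 2 ≤ 4.)

Yes, G is 4-colorable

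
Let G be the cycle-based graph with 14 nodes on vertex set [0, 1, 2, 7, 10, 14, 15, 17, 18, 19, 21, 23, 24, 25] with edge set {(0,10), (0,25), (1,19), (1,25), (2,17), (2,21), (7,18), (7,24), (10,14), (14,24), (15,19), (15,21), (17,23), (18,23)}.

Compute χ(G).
χ(G) = 2

Clique number ω(G) = 2 (lower bound: χ ≥ ω).
The graph is bipartite (no odd cycle), so 2 colors suffice: χ(G) = 2.
A valid 2-coloring: color 1: [10, 17, 18, 19, 21, 24, 25]; color 2: [0, 1, 2, 7, 14, 15, 23].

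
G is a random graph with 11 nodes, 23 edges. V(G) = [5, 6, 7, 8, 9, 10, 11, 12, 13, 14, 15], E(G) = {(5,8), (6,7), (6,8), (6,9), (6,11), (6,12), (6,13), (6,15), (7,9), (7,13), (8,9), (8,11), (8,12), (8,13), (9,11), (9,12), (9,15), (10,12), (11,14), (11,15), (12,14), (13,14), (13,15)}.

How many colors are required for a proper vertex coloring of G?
χ(G) = 4

Clique number ω(G) = 4 (lower bound: χ ≥ ω).
The clique on [6, 8, 9, 11] has size 4, forcing χ ≥ 4, and the coloring below uses 4 colors, so χ(G) = 4.
A valid 4-coloring: color 1: [5, 6, 10, 14]; color 2: [9, 13]; color 3: [7, 8, 15]; color 4: [11, 12].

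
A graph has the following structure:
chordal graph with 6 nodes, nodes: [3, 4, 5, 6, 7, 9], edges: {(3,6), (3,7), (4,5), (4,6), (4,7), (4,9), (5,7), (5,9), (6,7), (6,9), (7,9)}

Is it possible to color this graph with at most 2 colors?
The clique on vertices [4, 5, 7, 9] has size 4 > 2, so it alone needs 4 colors.

No, G is not 2-colorable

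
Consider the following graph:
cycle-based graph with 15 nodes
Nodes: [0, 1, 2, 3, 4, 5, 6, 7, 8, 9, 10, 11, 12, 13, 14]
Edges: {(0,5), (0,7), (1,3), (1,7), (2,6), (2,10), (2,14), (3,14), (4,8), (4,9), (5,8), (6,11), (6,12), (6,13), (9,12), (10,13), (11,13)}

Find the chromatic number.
χ(G) = 3

Clique number ω(G) = 3 (lower bound: χ ≥ ω).
The clique on [6, 11, 13] has size 3, forcing χ ≥ 3, and the coloring below uses 3 colors, so χ(G) = 3.
A valid 3-coloring: color 1: [0, 1, 6, 8, 9, 10, 14]; color 2: [2, 3, 4, 5, 7, 12, 13]; color 3: [11].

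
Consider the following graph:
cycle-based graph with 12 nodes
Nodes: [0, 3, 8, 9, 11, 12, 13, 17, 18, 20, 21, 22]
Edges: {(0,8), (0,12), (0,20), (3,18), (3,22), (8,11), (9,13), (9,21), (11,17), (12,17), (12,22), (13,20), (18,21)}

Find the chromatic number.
χ(G) = 3

Clique number ω(G) = 2 (lower bound: χ ≥ ω).
Odd cycle [8, 11, 17, 12, 0] needs 3 colors (χ ≥ 3).
The coloring below uses 3 colors, so χ(G) = 3.
A valid 3-coloring: color 1: [0, 11, 13, 18, 22]; color 2: [3, 8, 12, 20, 21]; color 3: [9, 17].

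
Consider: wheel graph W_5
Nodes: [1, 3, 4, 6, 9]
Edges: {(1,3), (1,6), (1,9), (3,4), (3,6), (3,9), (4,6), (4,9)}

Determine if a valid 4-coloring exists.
Yes, G is 4-colorable

A valid 4-coloring: color 1: [3]; color 2: [1, 4]; color 3: [6, 9].
(χ(G) = 3 ≤ 4.)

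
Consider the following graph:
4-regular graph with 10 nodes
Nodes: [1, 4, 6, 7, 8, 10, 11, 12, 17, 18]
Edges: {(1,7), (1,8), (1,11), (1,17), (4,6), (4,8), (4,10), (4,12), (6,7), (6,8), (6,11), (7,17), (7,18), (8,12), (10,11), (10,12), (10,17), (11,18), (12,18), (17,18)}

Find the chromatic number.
Clique number ω(G) = 3 (lower bound: χ ≥ ω).
Suppose a proper 3-coloring c exists. The clique [1, 7, 17] takes 3 distinct colors; by symmetry let c(1) = 1, c(7) = 2, c(17) = 3.
- Vertex 18: neighbors [7, 17] already have colors [2, 3] ⇒ c(18) = 1.
- Vertex 6: neighbors [7] already have colors [2]; try each remaining color.
- Case c(6) = 1:
  - Vertex 4: neighbors [6] already have colors [1]; try each remaining color.
  - Case c(4) = 2:
    - Vertex 10: neighbors [4, 17] already have colors [2, 3] ⇒ c(10) = 1.
    - Vertex 8: neighbors [1, 4] already have colors [1, 2] ⇒ c(8) = 3.
    - Vertex 12: neighbors [10, 4, 8] already have colors [1, 2, 3] — all 3 colors blocked. Contradiction.
  - Case c(4) = 3:
    - Vertex 12: neighbors [18, 4] already have colors [1, 3] ⇒ c(12) = 2.
    - Vertex 8: neighbors [1, 12, 4] already have colors [1, 2, 3] — all 3 colors blocked. Contradiction.
- Case c(6) = 3:
  - Vertex 8: neighbors [1, 6] already have colors [1, 3] ⇒ c(8) = 2.
  - Vertex 4: neighbors [8, 6] already have colors [2, 3] ⇒ c(4) = 1.
  - Vertex 10: neighbors [4, 17] already have colors [1, 3] ⇒ c(10) = 2.
  - Vertex 11: neighbors [1, 10, 6] already have colors [1, 2, 3] — all 3 colors blocked. Contradiction.
Every case ends in a contradiction, so G has no proper 3-coloring (χ ≥ 4).
The coloring below uses 4 colors, so χ(G) = 4.
A valid 4-coloring: color 1: [11, 12, 17]; color 2: [1, 6, 10, 18]; color 3: [4, 7]; color 4: [8].

χ(G) = 4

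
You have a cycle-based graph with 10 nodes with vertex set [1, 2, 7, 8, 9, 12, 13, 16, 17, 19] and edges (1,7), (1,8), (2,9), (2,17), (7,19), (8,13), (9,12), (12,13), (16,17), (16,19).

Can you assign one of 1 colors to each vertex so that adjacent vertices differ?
No, G is not 1-colorable

Edge (1,8) forces its endpoints to differ, so 1 color is not enough.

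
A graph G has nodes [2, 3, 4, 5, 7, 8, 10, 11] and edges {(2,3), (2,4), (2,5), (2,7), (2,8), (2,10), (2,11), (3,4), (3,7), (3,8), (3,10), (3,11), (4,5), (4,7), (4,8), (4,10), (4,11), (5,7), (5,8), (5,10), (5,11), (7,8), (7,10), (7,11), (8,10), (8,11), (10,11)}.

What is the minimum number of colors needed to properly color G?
χ(G) = 7

Clique number ω(G) = 7 (lower bound: χ ≥ ω).
The clique on [2, 3, 4, 7, 8, 10, 11] has size 7, forcing χ ≥ 7, and the coloring below uses 7 colors, so χ(G) = 7.
A valid 7-coloring: color 1: [2]; color 2: [4]; color 3: [8]; color 4: [11]; color 5: [7]; color 6: [10]; color 7: [3, 5].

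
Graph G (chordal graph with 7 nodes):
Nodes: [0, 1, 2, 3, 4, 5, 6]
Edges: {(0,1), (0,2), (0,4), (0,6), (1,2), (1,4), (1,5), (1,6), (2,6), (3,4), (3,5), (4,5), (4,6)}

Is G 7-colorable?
A valid 7-coloring: color 1: [1, 3]; color 2: [2, 4]; color 3: [5, 6]; color 4: [0].
(χ(G) = 4 ≤ 7.)

Yes, G is 7-colorable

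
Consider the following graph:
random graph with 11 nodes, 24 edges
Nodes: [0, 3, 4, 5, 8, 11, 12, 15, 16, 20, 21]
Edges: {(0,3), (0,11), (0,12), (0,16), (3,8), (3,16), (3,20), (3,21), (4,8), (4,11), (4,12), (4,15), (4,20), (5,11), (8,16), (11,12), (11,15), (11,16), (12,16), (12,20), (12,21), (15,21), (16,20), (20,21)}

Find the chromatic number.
Clique number ω(G) = 4 (lower bound: χ ≥ ω).
The clique on [0, 11, 12, 16] has size 4, forcing χ ≥ 4, and the coloring below uses 4 colors, so χ(G) = 4.
A valid 4-coloring: color 1: [3, 11]; color 2: [5, 8, 12, 15]; color 3: [4, 16, 21]; color 4: [0, 20].

χ(G) = 4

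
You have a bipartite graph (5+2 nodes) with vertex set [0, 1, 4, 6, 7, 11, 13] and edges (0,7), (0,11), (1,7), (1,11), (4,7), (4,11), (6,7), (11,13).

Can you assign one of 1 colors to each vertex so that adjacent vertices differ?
No, G is not 1-colorable

Edge (0,11) forces its endpoints to differ, so 1 color is not enough.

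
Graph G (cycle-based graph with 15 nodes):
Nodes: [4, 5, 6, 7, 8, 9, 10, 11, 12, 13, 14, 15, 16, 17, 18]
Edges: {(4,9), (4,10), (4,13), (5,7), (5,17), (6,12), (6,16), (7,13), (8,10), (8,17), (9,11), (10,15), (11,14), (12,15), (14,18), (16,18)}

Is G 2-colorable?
Odd cycle [17, 8, 10, 4, 13, 7, 5] needs 3 colors (χ ≥ 3).
Hence χ(G) ≥ 3 > 2, so no proper 2-coloring exists.

No, G is not 2-colorable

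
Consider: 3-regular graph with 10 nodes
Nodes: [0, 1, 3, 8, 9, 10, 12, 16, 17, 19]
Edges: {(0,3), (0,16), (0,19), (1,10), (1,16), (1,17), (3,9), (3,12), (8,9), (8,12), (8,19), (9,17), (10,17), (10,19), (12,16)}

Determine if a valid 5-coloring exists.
A valid 5-coloring: color 1: [3, 16, 17, 19]; color 2: [0, 9, 10, 12]; color 3: [1, 8].
(χ(G) = 3 ≤ 5.)

Yes, G is 5-colorable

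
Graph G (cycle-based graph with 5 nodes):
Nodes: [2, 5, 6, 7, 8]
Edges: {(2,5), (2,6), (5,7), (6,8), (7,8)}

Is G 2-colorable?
Odd cycle [5, 7, 8, 6, 2] needs 3 colors (χ ≥ 3).
Hence χ(G) ≥ 3 > 2, so no proper 2-coloring exists.

No, G is not 2-colorable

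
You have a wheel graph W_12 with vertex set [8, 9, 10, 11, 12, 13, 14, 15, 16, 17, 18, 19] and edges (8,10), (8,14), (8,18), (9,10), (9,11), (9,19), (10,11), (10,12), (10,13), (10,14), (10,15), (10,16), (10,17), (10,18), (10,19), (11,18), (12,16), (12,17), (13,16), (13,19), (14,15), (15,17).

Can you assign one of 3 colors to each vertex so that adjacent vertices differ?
No, G is not 3-colorable

Odd cycle [12, 17, 15, 14, 8, 18, 11, 9, 19, 13, 16] needs 3 colors (χ ≥ 3).
Vertex 10 is adjacent to every vertex of [8, 9, 11, 12, 13, 14, 15, 16, 17, 18, 19], which already need 3 colors among themselves, so 10 needs a new color (χ ≥ 4).
Hence χ(G) ≥ 4 > 3, so no proper 3-coloring exists.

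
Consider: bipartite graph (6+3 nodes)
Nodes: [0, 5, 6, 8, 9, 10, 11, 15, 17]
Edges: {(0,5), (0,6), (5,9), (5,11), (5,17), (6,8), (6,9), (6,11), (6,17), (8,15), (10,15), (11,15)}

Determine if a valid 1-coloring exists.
Edge (10,15) forces its endpoints to differ, so 1 color is not enough.

No, G is not 1-colorable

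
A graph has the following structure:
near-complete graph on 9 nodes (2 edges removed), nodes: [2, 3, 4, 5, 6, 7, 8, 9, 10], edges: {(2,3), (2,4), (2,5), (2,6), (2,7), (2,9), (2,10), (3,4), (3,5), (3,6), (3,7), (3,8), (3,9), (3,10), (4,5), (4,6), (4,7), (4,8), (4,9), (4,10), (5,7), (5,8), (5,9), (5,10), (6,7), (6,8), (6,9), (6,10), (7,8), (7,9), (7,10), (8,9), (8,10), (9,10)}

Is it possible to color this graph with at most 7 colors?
Yes, G is 7-colorable

A valid 7-coloring: color 1: [4]; color 2: [3]; color 3: [10]; color 4: [9]; color 5: [7]; color 6: [5, 6]; color 7: [2, 8].
(χ(G) = 7 ≤ 7.)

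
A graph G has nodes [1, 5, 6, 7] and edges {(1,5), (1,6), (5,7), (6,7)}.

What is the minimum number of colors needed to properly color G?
χ(G) = 2

Clique number ω(G) = 2 (lower bound: χ ≥ ω).
The graph is bipartite (no odd cycle), so 2 colors suffice: χ(G) = 2.
A valid 2-coloring: color 1: [5, 6]; color 2: [1, 7].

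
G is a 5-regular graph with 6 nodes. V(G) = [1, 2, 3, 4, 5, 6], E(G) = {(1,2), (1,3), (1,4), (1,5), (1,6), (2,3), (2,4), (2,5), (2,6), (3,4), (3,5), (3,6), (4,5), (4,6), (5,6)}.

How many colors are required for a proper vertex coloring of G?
χ(G) = 6

Clique number ω(G) = 6 (lower bound: χ ≥ ω).
The clique on [1, 2, 3, 4, 5, 6] has size 6, forcing χ ≥ 6, and the coloring below uses 6 colors, so χ(G) = 6.
A valid 6-coloring: color 1: [4]; color 2: [5]; color 3: [1]; color 4: [2]; color 5: [3]; color 6: [6].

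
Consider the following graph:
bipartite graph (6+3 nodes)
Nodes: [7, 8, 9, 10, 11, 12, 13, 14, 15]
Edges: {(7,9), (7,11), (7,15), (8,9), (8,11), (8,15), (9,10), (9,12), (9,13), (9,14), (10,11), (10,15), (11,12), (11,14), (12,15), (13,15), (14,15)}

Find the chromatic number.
Clique number ω(G) = 2 (lower bound: χ ≥ ω).
The graph is bipartite (no odd cycle), so 2 colors suffice: χ(G) = 2.
A valid 2-coloring: color 1: [9, 11, 15]; color 2: [7, 8, 10, 12, 13, 14].

χ(G) = 2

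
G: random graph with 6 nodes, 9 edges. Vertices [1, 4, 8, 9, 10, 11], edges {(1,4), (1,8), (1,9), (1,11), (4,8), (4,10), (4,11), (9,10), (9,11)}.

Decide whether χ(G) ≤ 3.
Yes, G is 3-colorable

A valid 3-coloring: color 1: [1, 10]; color 2: [4, 9]; color 3: [8, 11].
(χ(G) = 3 ≤ 3.)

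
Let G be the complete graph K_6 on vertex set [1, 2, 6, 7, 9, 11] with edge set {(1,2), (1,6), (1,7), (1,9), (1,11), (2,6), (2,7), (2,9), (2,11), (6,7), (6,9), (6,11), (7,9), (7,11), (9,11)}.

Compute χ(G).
χ(G) = 6

Clique number ω(G) = 6 (lower bound: χ ≥ ω).
The clique on [1, 2, 6, 7, 9, 11] has size 6, forcing χ ≥ 6, and the coloring below uses 6 colors, so χ(G) = 6.
A valid 6-coloring: color 1: [9]; color 2: [1]; color 3: [6]; color 4: [11]; color 5: [2]; color 6: [7].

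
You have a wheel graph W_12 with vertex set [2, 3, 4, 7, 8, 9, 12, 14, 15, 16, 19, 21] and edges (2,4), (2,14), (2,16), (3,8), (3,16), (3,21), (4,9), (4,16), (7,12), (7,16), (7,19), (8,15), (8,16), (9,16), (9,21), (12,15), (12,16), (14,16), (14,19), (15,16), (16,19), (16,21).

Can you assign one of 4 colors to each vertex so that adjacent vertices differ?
A valid 4-coloring: color 1: [16]; color 2: [3, 4, 7, 14, 15]; color 3: [2, 8, 9, 12, 19]; color 4: [21].
(χ(G) = 4 ≤ 4.)

Yes, G is 4-colorable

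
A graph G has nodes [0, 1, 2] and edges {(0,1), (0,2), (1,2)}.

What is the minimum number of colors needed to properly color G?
Clique number ω(G) = 3 (lower bound: χ ≥ ω).
The clique on [0, 1, 2] has size 3, forcing χ ≥ 3, and the coloring below uses 3 colors, so χ(G) = 3.
A valid 3-coloring: color 1: [0]; color 2: [1]; color 3: [2].

χ(G) = 3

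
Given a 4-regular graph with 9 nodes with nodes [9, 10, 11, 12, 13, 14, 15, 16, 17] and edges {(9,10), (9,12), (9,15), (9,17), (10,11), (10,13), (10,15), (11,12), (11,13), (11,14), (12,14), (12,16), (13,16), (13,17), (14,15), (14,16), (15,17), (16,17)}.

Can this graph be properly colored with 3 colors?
A valid 3-coloring: color 1: [9, 13, 14]; color 2: [10, 12, 17]; color 3: [11, 15, 16].
(χ(G) = 3 ≤ 3.)

Yes, G is 3-colorable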